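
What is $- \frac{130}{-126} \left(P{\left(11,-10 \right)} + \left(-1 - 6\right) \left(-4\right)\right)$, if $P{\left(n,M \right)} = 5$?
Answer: $\frac{715}{21} \approx 34.048$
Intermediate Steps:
$- \frac{130}{-126} \left(P{\left(11,-10 \right)} + \left(-1 - 6\right) \left(-4\right)\right) = - \frac{130}{-126} \left(5 + \left(-1 - 6\right) \left(-4\right)\right) = \left(-130\right) \left(- \frac{1}{126}\right) \left(5 - -28\right) = \frac{65 \left(5 + 28\right)}{63} = \frac{65}{63} \cdot 33 = \frac{715}{21}$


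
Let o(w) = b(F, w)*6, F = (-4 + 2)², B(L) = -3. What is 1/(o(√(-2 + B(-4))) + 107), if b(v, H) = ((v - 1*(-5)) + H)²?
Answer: -I/(-563*I + 108*√5) ≈ 0.0015002 - 0.00064349*I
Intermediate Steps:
F = 4 (F = (-2)² = 4)
b(v, H) = (5 + H + v)² (b(v, H) = ((v + 5) + H)² = ((5 + v) + H)² = (5 + H + v)²)
o(w) = 6*(9 + w)² (o(w) = (5 + w + 4)²*6 = (9 + w)²*6 = 6*(9 + w)²)
1/(o(√(-2 + B(-4))) + 107) = 1/(6*(9 + √(-2 - 3))² + 107) = 1/(6*(9 + √(-5))² + 107) = 1/(6*(9 + I*√5)² + 107) = 1/(107 + 6*(9 + I*√5)²)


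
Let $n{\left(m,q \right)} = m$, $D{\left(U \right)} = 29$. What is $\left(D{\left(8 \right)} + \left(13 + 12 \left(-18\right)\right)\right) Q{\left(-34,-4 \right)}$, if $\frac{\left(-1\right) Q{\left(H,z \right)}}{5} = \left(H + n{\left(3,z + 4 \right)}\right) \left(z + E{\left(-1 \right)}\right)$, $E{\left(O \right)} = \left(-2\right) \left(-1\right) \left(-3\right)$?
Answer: $269700$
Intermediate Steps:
$E{\left(O \right)} = -6$ ($E{\left(O \right)} = 2 \left(-3\right) = -6$)
$Q{\left(H,z \right)} = - 5 \left(-6 + z\right) \left(3 + H\right)$ ($Q{\left(H,z \right)} = - 5 \left(H + 3\right) \left(z - 6\right) = - 5 \left(3 + H\right) \left(-6 + z\right) = - 5 \left(-6 + z\right) \left(3 + H\right)$)
$\left(D{\left(8 \right)} + \left(13 + 12 \left(-18\right)\right)\right) Q{\left(-34,-4 \right)} = \left(29 + \left(13 + 12 \left(-18\right)\right)\right) \left(90 - -60 + 30 \left(-34\right) - \left(-170\right) \left(-4\right)\right) = \left(29 + \left(13 - 216\right)\right) \left(90 + 60 - 1020 - 680\right) = \left(29 - 203\right) \left(-1550\right) = \left(-174\right) \left(-1550\right) = 269700$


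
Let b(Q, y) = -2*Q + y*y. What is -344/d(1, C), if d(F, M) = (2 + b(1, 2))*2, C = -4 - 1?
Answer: -43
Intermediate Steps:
b(Q, y) = y² - 2*Q (b(Q, y) = -2*Q + y² = y² - 2*Q)
C = -5
d(F, M) = 8 (d(F, M) = (2 + (2² - 2*1))*2 = (2 + (4 - 2))*2 = (2 + 2)*2 = 4*2 = 8)
-344/d(1, C) = -344/8 = -344*⅛ = -43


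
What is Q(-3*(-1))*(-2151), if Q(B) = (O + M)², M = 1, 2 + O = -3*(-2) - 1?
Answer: -34416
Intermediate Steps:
O = 3 (O = -2 + (-3*(-2) - 1) = -2 + (6 - 1) = -2 + 5 = 3)
Q(B) = 16 (Q(B) = (3 + 1)² = 4² = 16)
Q(-3*(-1))*(-2151) = 16*(-2151) = -34416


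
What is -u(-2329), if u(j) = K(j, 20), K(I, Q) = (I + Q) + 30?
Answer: 2279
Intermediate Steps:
K(I, Q) = 30 + I + Q
u(j) = 50 + j (u(j) = 30 + j + 20 = 50 + j)
-u(-2329) = -(50 - 2329) = -1*(-2279) = 2279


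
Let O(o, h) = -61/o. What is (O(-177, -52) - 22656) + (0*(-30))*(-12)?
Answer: -4010051/177 ≈ -22656.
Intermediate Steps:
(O(-177, -52) - 22656) + (0*(-30))*(-12) = (-61/(-177) - 22656) + (0*(-30))*(-12) = (-61*(-1/177) - 22656) + 0*(-12) = (61/177 - 22656) + 0 = -4010051/177 + 0 = -4010051/177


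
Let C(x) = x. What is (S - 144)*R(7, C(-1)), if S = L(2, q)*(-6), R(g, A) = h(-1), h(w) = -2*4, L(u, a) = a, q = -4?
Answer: 960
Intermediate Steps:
h(w) = -8
R(g, A) = -8
S = 24 (S = -4*(-6) = 24)
(S - 144)*R(7, C(-1)) = (24 - 144)*(-8) = -120*(-8) = 960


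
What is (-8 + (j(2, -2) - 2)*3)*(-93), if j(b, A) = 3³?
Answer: -6231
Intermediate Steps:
j(b, A) = 27
(-8 + (j(2, -2) - 2)*3)*(-93) = (-8 + (27 - 2)*3)*(-93) = (-8 + 25*3)*(-93) = (-8 + 75)*(-93) = 67*(-93) = -6231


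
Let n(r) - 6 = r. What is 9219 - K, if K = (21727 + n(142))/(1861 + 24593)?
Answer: 243857551/26454 ≈ 9218.2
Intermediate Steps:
n(r) = 6 + r
K = 21875/26454 (K = (21727 + (6 + 142))/(1861 + 24593) = (21727 + 148)/26454 = 21875*(1/26454) = 21875/26454 ≈ 0.82691)
9219 - K = 9219 - 1*21875/26454 = 9219 - 21875/26454 = 243857551/26454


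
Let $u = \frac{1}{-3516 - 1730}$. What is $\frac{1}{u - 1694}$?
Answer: $- \frac{5246}{8886725} \approx -0.00059032$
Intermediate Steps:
$u = - \frac{1}{5246}$ ($u = \frac{1}{-5246} = - \frac{1}{5246} \approx -0.00019062$)
$\frac{1}{u - 1694} = \frac{1}{- \frac{1}{5246} - 1694} = \frac{1}{- \frac{8886725}{5246}} = - \frac{5246}{8886725}$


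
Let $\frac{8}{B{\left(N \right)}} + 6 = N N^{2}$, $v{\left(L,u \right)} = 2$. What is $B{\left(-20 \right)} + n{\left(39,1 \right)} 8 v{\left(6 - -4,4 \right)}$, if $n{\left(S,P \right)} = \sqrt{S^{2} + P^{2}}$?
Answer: $- \frac{4}{4003} + 16 \sqrt{1522} \approx 624.2$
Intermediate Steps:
$B{\left(N \right)} = \frac{8}{-6 + N^{3}}$ ($B{\left(N \right)} = \frac{8}{-6 + N N^{2}} = \frac{8}{-6 + N^{3}}$)
$n{\left(S,P \right)} = \sqrt{P^{2} + S^{2}}$
$B{\left(-20 \right)} + n{\left(39,1 \right)} 8 v{\left(6 - -4,4 \right)} = \frac{8}{-6 + \left(-20\right)^{3}} + \sqrt{1^{2} + 39^{2}} \cdot 8 \cdot 2 = \frac{8}{-6 - 8000} + \sqrt{1 + 1521} \cdot 16 = \frac{8}{-8006} + \sqrt{1522} \cdot 16 = 8 \left(- \frac{1}{8006}\right) + 16 \sqrt{1522} = - \frac{4}{4003} + 16 \sqrt{1522}$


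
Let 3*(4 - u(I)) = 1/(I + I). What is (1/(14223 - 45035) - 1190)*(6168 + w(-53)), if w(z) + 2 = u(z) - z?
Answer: -72559453465115/9798216 ≈ -7.4054e+6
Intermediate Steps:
u(I) = 4 - 1/(6*I) (u(I) = 4 - 1/(3*(I + I)) = 4 - 1/(2*I)/3 = 4 - 1/(6*I))
w(z) = 2 - z - 1/(6*z) (w(z) = -2 + ((4 - 1/(6*z)) - z) = -2 + (4 - z - 1/(6*z)) = 2 - z - 1/(6*z))
(1/(14223 - 45035) - 1190)*(6168 + w(-53)) = (1/(14223 - 45035) - 1190)*(6168 + (2 - 1*(-53) - ⅙/(-53))) = (1/(-30812) - 1190)*(6168 + (2 + 53 - ⅙*(-1/53))) = (-1/30812 - 1190)*(6168 + (2 + 53 + 1/318)) = -36666281*(6168 + 17491/318)/30812 = -36666281/30812*1978915/318 = -72559453465115/9798216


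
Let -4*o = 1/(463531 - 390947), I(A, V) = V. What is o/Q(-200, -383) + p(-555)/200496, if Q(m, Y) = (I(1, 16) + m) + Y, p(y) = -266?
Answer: -912267827/687619878624 ≈ -0.0013267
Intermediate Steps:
o = -1/290336 (o = -1/(4*(463531 - 390947)) = -1/4/72584 = -1/4*1/72584 = -1/290336 ≈ -3.4443e-6)
Q(m, Y) = 16 + Y + m (Q(m, Y) = (16 + m) + Y = 16 + Y + m)
o/Q(-200, -383) + p(-555)/200496 = -1/(290336*(16 - 383 - 200)) - 266/200496 = -1/290336/(-567) - 266*1/200496 = -1/290336*(-1/567) - 133/100248 = 1/164620512 - 133/100248 = -912267827/687619878624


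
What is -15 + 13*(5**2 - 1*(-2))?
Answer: 336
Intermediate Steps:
-15 + 13*(5**2 - 1*(-2)) = -15 + 13*(25 + 2) = -15 + 13*27 = -15 + 351 = 336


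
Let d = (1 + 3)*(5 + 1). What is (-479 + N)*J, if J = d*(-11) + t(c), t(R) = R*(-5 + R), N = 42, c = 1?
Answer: 117116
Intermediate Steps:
d = 24 (d = 4*6 = 24)
J = -268 (J = 24*(-11) + 1*(-5 + 1) = -264 + 1*(-4) = -264 - 4 = -268)
(-479 + N)*J = (-479 + 42)*(-268) = -437*(-268) = 117116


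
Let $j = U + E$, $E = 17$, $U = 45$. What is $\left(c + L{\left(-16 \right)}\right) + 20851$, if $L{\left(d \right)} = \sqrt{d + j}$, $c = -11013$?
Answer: $9838 + \sqrt{46} \approx 9844.8$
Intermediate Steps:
$j = 62$ ($j = 45 + 17 = 62$)
$L{\left(d \right)} = \sqrt{62 + d}$ ($L{\left(d \right)} = \sqrt{d + 62} = \sqrt{62 + d}$)
$\left(c + L{\left(-16 \right)}\right) + 20851 = \left(-11013 + \sqrt{62 - 16}\right) + 20851 = \left(-11013 + \sqrt{46}\right) + 20851 = 9838 + \sqrt{46}$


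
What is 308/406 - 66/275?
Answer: 376/725 ≈ 0.51862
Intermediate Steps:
308/406 - 66/275 = 308*(1/406) - 66*1/275 = 22/29 - 6/25 = 376/725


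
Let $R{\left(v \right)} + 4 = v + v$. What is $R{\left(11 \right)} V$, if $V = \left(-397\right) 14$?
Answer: $-100044$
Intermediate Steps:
$R{\left(v \right)} = -4 + 2 v$ ($R{\left(v \right)} = -4 + \left(v + v\right) = -4 + 2 v$)
$V = -5558$
$R{\left(11 \right)} V = \left(-4 + 2 \cdot 11\right) \left(-5558\right) = \left(-4 + 22\right) \left(-5558\right) = 18 \left(-5558\right) = -100044$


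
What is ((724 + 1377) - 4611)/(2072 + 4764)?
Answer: -1255/3418 ≈ -0.36717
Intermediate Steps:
((724 + 1377) - 4611)/(2072 + 4764) = (2101 - 4611)/6836 = -2510*1/6836 = -1255/3418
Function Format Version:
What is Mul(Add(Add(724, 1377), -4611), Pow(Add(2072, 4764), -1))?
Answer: Rational(-1255, 3418) ≈ -0.36717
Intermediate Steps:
Mul(Add(Add(724, 1377), -4611), Pow(Add(2072, 4764), -1)) = Mul(Add(2101, -4611), Pow(6836, -1)) = Mul(-2510, Rational(1, 6836)) = Rational(-1255, 3418)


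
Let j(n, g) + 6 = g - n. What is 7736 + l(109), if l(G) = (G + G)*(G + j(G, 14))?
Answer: 9480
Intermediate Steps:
j(n, g) = -6 + g - n (j(n, g) = -6 + (g - n) = -6 + g - n)
l(G) = 16*G (l(G) = (G + G)*(G + (-6 + 14 - G)) = (2*G)*(G + (8 - G)) = (2*G)*8 = 16*G)
7736 + l(109) = 7736 + 16*109 = 7736 + 1744 = 9480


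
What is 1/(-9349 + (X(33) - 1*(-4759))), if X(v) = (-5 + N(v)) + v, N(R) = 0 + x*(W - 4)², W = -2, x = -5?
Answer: -1/4742 ≈ -0.00021088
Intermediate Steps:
N(R) = -180 (N(R) = 0 - 5*(-2 - 4)² = 0 - 5*(-6)² = 0 - 5*36 = 0 - 180 = -180)
X(v) = -185 + v (X(v) = (-5 - 180) + v = -185 + v)
1/(-9349 + (X(33) - 1*(-4759))) = 1/(-9349 + ((-185 + 33) - 1*(-4759))) = 1/(-9349 + (-152 + 4759)) = 1/(-9349 + 4607) = 1/(-4742) = -1/4742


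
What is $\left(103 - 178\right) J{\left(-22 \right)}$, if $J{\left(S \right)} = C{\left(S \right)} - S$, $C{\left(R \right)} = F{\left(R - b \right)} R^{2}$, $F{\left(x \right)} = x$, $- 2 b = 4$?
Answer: $724350$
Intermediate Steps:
$b = -2$ ($b = \left(- \frac{1}{2}\right) 4 = -2$)
$C{\left(R \right)} = R^{2} \left(2 + R\right)$ ($C{\left(R \right)} = \left(R - -2\right) R^{2} = \left(R + 2\right) R^{2} = \left(2 + R\right) R^{2} = R^{2} \left(2 + R\right)$)
$J{\left(S \right)} = - S + S^{2} \left(2 + S\right)$ ($J{\left(S \right)} = S^{2} \left(2 + S\right) - S = - S + S^{2} \left(2 + S\right)$)
$\left(103 - 178\right) J{\left(-22 \right)} = \left(103 - 178\right) \left(- 22 \left(-1 - 22 \left(2 - 22\right)\right)\right) = - 75 \left(- 22 \left(-1 - -440\right)\right) = - 75 \left(- 22 \left(-1 + 440\right)\right) = - 75 \left(\left(-22\right) 439\right) = \left(-75\right) \left(-9658\right) = 724350$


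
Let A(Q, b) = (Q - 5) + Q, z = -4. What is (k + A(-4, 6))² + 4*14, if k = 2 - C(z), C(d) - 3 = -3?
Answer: 177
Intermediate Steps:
A(Q, b) = -5 + 2*Q (A(Q, b) = (-5 + Q) + Q = -5 + 2*Q)
C(d) = 0 (C(d) = 3 - 3 = 0)
k = 2 (k = 2 - 1*0 = 2 + 0 = 2)
(k + A(-4, 6))² + 4*14 = (2 + (-5 + 2*(-4)))² + 4*14 = (2 + (-5 - 8))² + 56 = (2 - 13)² + 56 = (-11)² + 56 = 121 + 56 = 177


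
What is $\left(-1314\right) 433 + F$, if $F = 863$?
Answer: $-568099$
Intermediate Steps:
$\left(-1314\right) 433 + F = \left(-1314\right) 433 + 863 = -568962 + 863 = -568099$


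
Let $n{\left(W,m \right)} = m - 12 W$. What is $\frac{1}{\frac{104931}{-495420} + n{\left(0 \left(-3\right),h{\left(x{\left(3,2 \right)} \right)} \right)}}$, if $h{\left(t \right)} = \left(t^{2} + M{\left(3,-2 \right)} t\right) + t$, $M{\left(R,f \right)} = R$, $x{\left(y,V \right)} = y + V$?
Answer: $\frac{165140}{7396323} \approx 0.022327$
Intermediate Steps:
$x{\left(y,V \right)} = V + y$
$h{\left(t \right)} = t^{2} + 4 t$ ($h{\left(t \right)} = \left(t^{2} + 3 t\right) + t = t^{2} + 4 t$)
$\frac{1}{\frac{104931}{-495420} + n{\left(0 \left(-3\right),h{\left(x{\left(3,2 \right)} \right)} \right)}} = \frac{1}{\frac{104931}{-495420} - \left(- \left(2 + 3\right) \left(4 + \left(2 + 3\right)\right) + 12 \cdot 0 \left(-3\right)\right)} = \frac{1}{104931 \left(- \frac{1}{495420}\right) + \left(5 \left(4 + 5\right) - 0\right)} = \frac{1}{- \frac{34977}{165140} + \left(5 \cdot 9 + 0\right)} = \frac{1}{- \frac{34977}{165140} + \left(45 + 0\right)} = \frac{1}{- \frac{34977}{165140} + 45} = \frac{1}{\frac{7396323}{165140}} = \frac{165140}{7396323}$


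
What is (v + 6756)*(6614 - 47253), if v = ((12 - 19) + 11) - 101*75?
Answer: 33120785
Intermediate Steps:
v = -7571 (v = (-7 + 11) - 7575 = 4 - 7575 = -7571)
(v + 6756)*(6614 - 47253) = (-7571 + 6756)*(6614 - 47253) = -815*(-40639) = 33120785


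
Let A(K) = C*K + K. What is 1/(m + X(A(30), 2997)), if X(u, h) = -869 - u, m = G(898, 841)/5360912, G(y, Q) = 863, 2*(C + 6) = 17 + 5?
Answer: -5360912/5623595825 ≈ -0.00095329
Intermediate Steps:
C = 5 (C = -6 + (17 + 5)/2 = -6 + (½)*22 = -6 + 11 = 5)
m = 863/5360912 ≈ 0.00016098
A(K) = 6*K (A(K) = 5*K + K = 6*K)
1/(m + X(A(30), 2997)) = 1/(863/5360912 + (-869 - 6*30)) = 1/(863/5360912 + (-869 - 1*180)) = 1/(863/5360912 + (-869 - 180)) = 1/(863/5360912 - 1049) = 1/(-5623595825/5360912) = -5360912/5623595825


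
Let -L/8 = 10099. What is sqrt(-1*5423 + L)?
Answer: I*sqrt(86215) ≈ 293.62*I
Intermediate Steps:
L = -80792 (L = -8*10099 = -80792)
sqrt(-1*5423 + L) = sqrt(-1*5423 - 80792) = sqrt(-5423 - 80792) = sqrt(-86215) = I*sqrt(86215)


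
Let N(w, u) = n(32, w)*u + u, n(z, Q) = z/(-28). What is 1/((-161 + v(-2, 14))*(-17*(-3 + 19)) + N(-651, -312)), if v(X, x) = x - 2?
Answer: 7/284008 ≈ 2.4647e-5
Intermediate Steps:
n(z, Q) = -z/28 (n(z, Q) = z*(-1/28) = -z/28)
v(X, x) = -2 + x
N(w, u) = -u/7 (N(w, u) = (-1/28*32)*u + u = -8*u/7 + u = -u/7)
1/((-161 + v(-2, 14))*(-17*(-3 + 19)) + N(-651, -312)) = 1/((-161 + (-2 + 14))*(-17*(-3 + 19)) - ⅐*(-312)) = 1/((-161 + 12)*(-17*16) + 312/7) = 1/(-149*(-272) + 312/7) = 1/(40528 + 312/7) = 1/(284008/7) = 7/284008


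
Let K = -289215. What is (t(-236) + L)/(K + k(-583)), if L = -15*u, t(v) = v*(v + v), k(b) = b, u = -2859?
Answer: -154277/289798 ≈ -0.53236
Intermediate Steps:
t(v) = 2*v² (t(v) = v*(2*v) = 2*v²)
L = 42885 (L = -15*(-2859) = 42885)
(t(-236) + L)/(K + k(-583)) = (2*(-236)² + 42885)/(-289215 - 583) = (2*55696 + 42885)/(-289798) = (111392 + 42885)*(-1/289798) = 154277*(-1/289798) = -154277/289798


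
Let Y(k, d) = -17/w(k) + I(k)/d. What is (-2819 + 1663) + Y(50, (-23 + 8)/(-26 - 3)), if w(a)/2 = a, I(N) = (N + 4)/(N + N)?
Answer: -577563/500 ≈ -1155.1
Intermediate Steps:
I(N) = (4 + N)/(2*N) (I(N) = (4 + N)/((2*N)) = (4 + N)*(1/(2*N)) = (4 + N)/(2*N))
w(a) = 2*a
Y(k, d) = -17/(2*k) + (4 + k)/(2*d*k) (Y(k, d) = -17*1/(2*k) + ((4 + k)/(2*k))/d = -17/(2*k) + (4 + k)/(2*d*k))
(-2819 + 1663) + Y(50, (-23 + 8)/(-26 - 3)) = (-2819 + 1663) + (½)*(4 + 50 - 17*(-23 + 8)/(-26 - 3))/(((-23 + 8)/(-26 - 3))*50) = -1156 + (½)*(1/50)*(4 + 50 - (-255)/(-29))/(-15/(-29)) = -1156 + (½)*(1/50)*(4 + 50 - (-255)*(-1)/29)/(-15*(-1/29)) = -1156 + (½)*(1/50)*(4 + 50 - 17*15/29)/(15/29) = -1156 + (½)*(29/15)*(1/50)*(4 + 50 - 255/29) = -1156 + (½)*(29/15)*(1/50)*(1311/29) = -1156 + 437/500 = -577563/500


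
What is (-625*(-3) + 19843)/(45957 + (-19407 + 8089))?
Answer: 21718/34639 ≈ 0.62698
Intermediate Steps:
(-625*(-3) + 19843)/(45957 + (-19407 + 8089)) = (1875 + 19843)/(45957 - 11318) = 21718/34639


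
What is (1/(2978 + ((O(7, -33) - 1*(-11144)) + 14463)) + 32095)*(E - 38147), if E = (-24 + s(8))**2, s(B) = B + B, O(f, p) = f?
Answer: -34947254958003/28592 ≈ -1.2223e+9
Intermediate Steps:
s(B) = 2*B
E = 64 (E = (-24 + 2*8)**2 = (-24 + 16)**2 = (-8)**2 = 64)
(1/(2978 + ((O(7, -33) - 1*(-11144)) + 14463)) + 32095)*(E - 38147) = (1/(2978 + ((7 - 1*(-11144)) + 14463)) + 32095)*(64 - 38147) = (1/(2978 + ((7 + 11144) + 14463)) + 32095)*(-38083) = (1/(2978 + (11151 + 14463)) + 32095)*(-38083) = (1/(2978 + 25614) + 32095)*(-38083) = (1/28592 + 32095)*(-38083) = (917660241/28592)*(-38083) = -34947254958003/28592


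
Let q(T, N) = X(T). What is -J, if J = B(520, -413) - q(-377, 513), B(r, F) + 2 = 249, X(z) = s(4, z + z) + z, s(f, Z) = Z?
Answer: -1378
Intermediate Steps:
X(z) = 3*z (X(z) = (z + z) + z = 2*z + z = 3*z)
q(T, N) = 3*T
B(r, F) = 247 (B(r, F) = -2 + 249 = 247)
J = 1378 (J = 247 - 3*(-377) = 247 - 1*(-1131) = 247 + 1131 = 1378)
-J = -1*1378 = -1378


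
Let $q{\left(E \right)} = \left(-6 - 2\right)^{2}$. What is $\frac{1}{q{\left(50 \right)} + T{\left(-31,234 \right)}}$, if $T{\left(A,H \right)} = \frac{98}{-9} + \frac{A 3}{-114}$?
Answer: $\frac{342}{18443} \approx 0.018544$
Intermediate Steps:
$T{\left(A,H \right)} = - \frac{98}{9} - \frac{A}{38}$ ($T{\left(A,H \right)} = 98 \left(- \frac{1}{9}\right) + 3 A \left(- \frac{1}{114}\right) = - \frac{98}{9} - \frac{A}{38}$)
$q{\left(E \right)} = 64$ ($q{\left(E \right)} = \left(-8\right)^{2} = 64$)
$\frac{1}{q{\left(50 \right)} + T{\left(-31,234 \right)}} = \frac{1}{64 - \frac{3445}{342}} = \frac{1}{\frac{18443}{342}} = \frac{342}{18443}$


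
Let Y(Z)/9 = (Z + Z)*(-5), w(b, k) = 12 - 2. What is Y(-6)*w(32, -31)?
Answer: 5400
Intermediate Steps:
w(b, k) = 10
Y(Z) = -90*Z (Y(Z) = 9*((Z + Z)*(-5)) = 9*((2*Z)*(-5)) = 9*(-10*Z) = -90*Z)
Y(-6)*w(32, -31) = -90*(-6)*10 = 540*10 = 5400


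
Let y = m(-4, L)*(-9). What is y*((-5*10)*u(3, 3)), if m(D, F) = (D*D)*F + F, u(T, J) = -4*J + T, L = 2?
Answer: -137700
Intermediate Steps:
u(T, J) = T - 4*J
m(D, F) = F + F*D² (m(D, F) = D²*F + F = F*D² + F = F + F*D²)
y = -306 (y = (2*(1 + (-4)²))*(-9) = (2*(1 + 16))*(-9) = (2*17)*(-9) = 34*(-9) = -306)
y*((-5*10)*u(3, 3)) = -306*(-5*10)*(3 - 4*3) = -(-15300)*(3 - 12) = -(-15300)*(-9) = -306*450 = -137700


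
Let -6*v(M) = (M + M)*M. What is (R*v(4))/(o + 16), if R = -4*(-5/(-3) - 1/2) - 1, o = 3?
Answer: 272/171 ≈ 1.5906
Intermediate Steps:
v(M) = -M²/3 (v(M) = -(M + M)*M/6 = -2*M*M/6 = -M²/3)
R = -17/3 (R = -4*(-5*(-⅓) - 1*½) - 1 = -4*(5/3 - ½) - 1 = -4*7/6 - 1 = -14/3 - 1 = -17/3 ≈ -5.6667)
(R*v(4))/(o + 16) = (-(-17)*4²/9)/(3 + 16) = -(-17)*16/9/19 = -17/3*(-16/3)*(1/19) = (272/9)*(1/19) = 272/171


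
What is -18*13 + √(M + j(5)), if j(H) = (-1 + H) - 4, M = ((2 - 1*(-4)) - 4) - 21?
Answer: -234 + I*√19 ≈ -234.0 + 4.3589*I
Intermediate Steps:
M = -19 (M = ((2 + 4) - 4) - 21 = (6 - 4) - 21 = 2 - 21 = -19)
j(H) = -5 + H
-18*13 + √(M + j(5)) = -18*13 + √(-19 + (-5 + 5)) = -234 + √(-19 + 0) = -234 + √(-19) = -234 + I*√19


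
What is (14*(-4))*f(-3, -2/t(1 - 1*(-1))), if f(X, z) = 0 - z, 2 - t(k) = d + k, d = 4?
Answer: 28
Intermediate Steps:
t(k) = -2 - k (t(k) = 2 - (4 + k) = 2 + (-4 - k) = -2 - k)
f(X, z) = -z
(14*(-4))*f(-3, -2/t(1 - 1*(-1))) = (14*(-4))*(-(-2)/(-2 - (1 - 1*(-1)))) = -(-56)*(-2/(-2 - (1 + 1))) = -(-56)*(-2/(-2 - 1*2)) = -(-56)*(-2/(-2 - 2)) = -(-56)*(-2/(-4)) = -(-56)*(-2*(-¼)) = -(-56)/2 = -56*(-½) = 28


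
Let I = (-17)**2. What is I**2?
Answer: 83521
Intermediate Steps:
I = 289
I**2 = 289**2 = 83521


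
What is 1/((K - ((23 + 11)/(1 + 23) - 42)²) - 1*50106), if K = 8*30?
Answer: -144/7417873 ≈ -1.9413e-5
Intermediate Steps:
K = 240
1/((K - ((23 + 11)/(1 + 23) - 42)²) - 1*50106) = 1/((240 - ((23 + 11)/(1 + 23) - 42)²) - 1*50106) = 1/((240 - (34/24 - 42)²) - 50106) = 1/((240 - (34*(1/24) - 42)²) - 50106) = 1/((240 - (17/12 - 42)²) - 50106) = 1/((240 - (-487/12)²) - 50106) = 1/((240 - 1*237169/144) - 50106) = 1/((240 - 237169/144) - 50106) = 1/(-202609/144 - 50106) = 1/(-7417873/144) = -144/7417873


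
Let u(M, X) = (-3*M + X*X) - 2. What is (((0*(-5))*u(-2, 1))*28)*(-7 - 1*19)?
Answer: 0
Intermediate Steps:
u(M, X) = -2 + X² - 3*M (u(M, X) = (-3*M + X²) - 2 = (X² - 3*M) - 2 = -2 + X² - 3*M)
(((0*(-5))*u(-2, 1))*28)*(-7 - 1*19) = (((0*(-5))*(-2 + 1² - 3*(-2)))*28)*(-7 - 1*19) = ((0*(-2 + 1 + 6))*28)*(-7 - 19) = ((0*5)*28)*(-26) = (0*28)*(-26) = 0*(-26) = 0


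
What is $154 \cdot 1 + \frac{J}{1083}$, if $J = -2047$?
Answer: $\frac{164735}{1083} \approx 152.11$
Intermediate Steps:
$154 \cdot 1 + \frac{J}{1083} = 154 \cdot 1 - \frac{2047}{1083} = 154 - \frac{2047}{1083} = \frac{164735}{1083}$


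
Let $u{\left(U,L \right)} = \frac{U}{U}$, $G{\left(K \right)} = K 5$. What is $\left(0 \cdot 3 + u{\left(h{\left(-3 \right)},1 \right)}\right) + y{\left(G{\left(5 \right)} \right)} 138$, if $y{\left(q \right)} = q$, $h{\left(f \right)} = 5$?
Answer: $3451$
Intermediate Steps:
$G{\left(K \right)} = 5 K$
$u{\left(U,L \right)} = 1$
$\left(0 \cdot 3 + u{\left(h{\left(-3 \right)},1 \right)}\right) + y{\left(G{\left(5 \right)} \right)} 138 = \left(0 \cdot 3 + 1\right) + 5 \cdot 5 \cdot 138 = \left(0 + 1\right) + 25 \cdot 138 = 1 + 3450 = 3451$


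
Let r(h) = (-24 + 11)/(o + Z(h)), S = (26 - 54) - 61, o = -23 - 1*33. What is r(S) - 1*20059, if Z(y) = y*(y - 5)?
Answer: -166690303/8310 ≈ -20059.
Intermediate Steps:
Z(y) = y*(-5 + y)
o = -56 (o = -23 - 33 = -56)
S = -89 (S = -28 - 61 = -89)
r(h) = -13/(-56 + h*(-5 + h)) (r(h) = (-24 + 11)/(-56 + h*(-5 + h)) = -13/(-56 + h*(-5 + h)))
r(S) - 1*20059 = -13/(-56 - 89*(-5 - 89)) - 1*20059 = -13/(-56 - 89*(-94)) - 20059 = -13/(-56 + 8366) - 20059 = -13/8310 - 20059 = -166690303/8310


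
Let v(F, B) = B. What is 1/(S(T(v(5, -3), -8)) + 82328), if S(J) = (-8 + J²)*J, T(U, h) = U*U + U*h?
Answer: 1/118001 ≈ 8.4745e-6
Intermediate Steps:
T(U, h) = U² + U*h
S(J) = J*(-8 + J²)
1/(S(T(v(5, -3), -8)) + 82328) = 1/((-3*(-3 - 8))*(-8 + (-3*(-3 - 8))²) + 82328) = 1/((-3*(-11))*(-8 + (-3*(-11))²) + 82328) = 1/(33*(-8 + 33²) + 82328) = 1/(33*(-8 + 1089) + 82328) = 1/(33*1081 + 82328) = 1/(35673 + 82328) = 1/118001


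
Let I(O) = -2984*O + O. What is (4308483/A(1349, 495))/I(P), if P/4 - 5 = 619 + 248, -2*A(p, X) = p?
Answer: 4308483/7017972848 ≈ 0.00061392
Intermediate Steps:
A(p, X) = -p/2
P = 3488 (P = 20 + 4*(619 + 248) = 20 + 4*867 = 20 + 3468 = 3488)
I(O) = -2983*O
(4308483/A(1349, 495))/I(P) = (4308483/((-½*1349)))/((-2983*3488)) = (4308483/(-1349/2))/(-10404704) = (4308483*(-2/1349))*(-1/10404704) = -8616966/1349*(-1/10404704) = 4308483/7017972848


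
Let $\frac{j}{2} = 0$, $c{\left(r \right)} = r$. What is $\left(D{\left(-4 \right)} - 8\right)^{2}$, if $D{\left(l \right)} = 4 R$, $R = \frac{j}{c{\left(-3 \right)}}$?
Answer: $64$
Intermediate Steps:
$j = 0$ ($j = 2 \cdot 0 = 0$)
$R = 0$ ($R = \frac{0}{-3} = 0 \left(- \frac{1}{3}\right) = 0$)
$D{\left(l \right)} = 0$ ($D{\left(l \right)} = 4 \cdot 0 = 0$)
$\left(D{\left(-4 \right)} - 8\right)^{2} = \left(0 - 8\right)^{2} = \left(-8\right)^{2} = 64$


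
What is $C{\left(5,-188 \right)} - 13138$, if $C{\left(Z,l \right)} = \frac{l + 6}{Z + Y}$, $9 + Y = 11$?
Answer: $-13164$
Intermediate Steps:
$Y = 2$ ($Y = -9 + 11 = 2$)
$C{\left(Z,l \right)} = \frac{6 + l}{2 + Z}$ ($C{\left(Z,l \right)} = \frac{l + 6}{Z + 2} = \frac{6 + l}{2 + Z}$)
$C{\left(5,-188 \right)} - 13138 = \frac{6 - 188}{2 + 5} - 13138 = \frac{1}{7} \left(-182\right) - 13138 = -26 - 13138 = -13164$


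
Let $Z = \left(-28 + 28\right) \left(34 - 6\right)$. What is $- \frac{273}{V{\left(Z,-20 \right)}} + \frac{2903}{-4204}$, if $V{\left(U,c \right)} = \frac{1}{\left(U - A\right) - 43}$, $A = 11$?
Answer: $\frac{61972465}{4204} \approx 14741.0$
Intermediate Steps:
$Z = 0$ ($Z = 0 \cdot 28 = 0$)
$V{\left(U,c \right)} = \frac{1}{-54 + U}$ ($V{\left(U,c \right)} = \frac{1}{\left(U - 11\right) - 43} = \frac{1}{\left(-11 + U\right) - 43} = \frac{1}{-54 + U}$)
$- \frac{273}{V{\left(Z,-20 \right)}} + \frac{2903}{-4204} = - \frac{273}{\frac{1}{-54 + 0}} + \frac{2903}{-4204} = - \frac{273}{\frac{1}{-54}} + 2903 \left(- \frac{1}{4204}\right) = - \frac{273}{- \frac{1}{54}} - \frac{2903}{4204} = \left(-273\right) \left(-54\right) - \frac{2903}{4204} = 14742 - \frac{2903}{4204} = \frac{61972465}{4204}$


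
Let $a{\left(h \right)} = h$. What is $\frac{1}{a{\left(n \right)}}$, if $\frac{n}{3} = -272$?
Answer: $- \frac{1}{816} \approx -0.0012255$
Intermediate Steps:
$n = -816$ ($n = 3 \left(-272\right) = -816$)
$\frac{1}{a{\left(n \right)}} = \frac{1}{-816} = - \frac{1}{816}$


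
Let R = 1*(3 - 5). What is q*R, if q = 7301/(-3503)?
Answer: 14602/3503 ≈ 4.1684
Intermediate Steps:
R = -2 (R = 1*(-2) = -2)
q = -7301/3503 (q = 7301*(-1/3503) = -7301/3503 ≈ -2.0842)
q*R = -7301/3503*(-2) = 14602/3503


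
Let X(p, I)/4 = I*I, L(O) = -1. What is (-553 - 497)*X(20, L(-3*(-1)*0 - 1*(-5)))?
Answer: -4200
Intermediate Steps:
X(p, I) = 4*I**2 (X(p, I) = 4*(I*I) = 4*I**2)
(-553 - 497)*X(20, L(-3*(-1)*0 - 1*(-5))) = (-553 - 497)*(4*(-1)**2) = -4200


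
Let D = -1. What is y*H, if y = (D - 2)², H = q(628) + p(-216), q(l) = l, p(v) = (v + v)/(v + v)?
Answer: 5661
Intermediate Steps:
p(v) = 1 (p(v) = (2*v)/((2*v)) = (2*v)*(1/(2*v)) = 1)
H = 629 (H = 628 + 1 = 629)
y = 9 (y = (-1 - 2)² = (-3)² = 9)
y*H = 9*629 = 5661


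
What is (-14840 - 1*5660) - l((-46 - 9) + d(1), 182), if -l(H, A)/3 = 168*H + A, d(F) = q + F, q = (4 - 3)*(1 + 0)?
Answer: -46666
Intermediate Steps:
q = 1 (q = 1*1 = 1)
d(F) = 1 + F
l(H, A) = -504*H - 3*A (l(H, A) = -3*(168*H + A) = -3*(A + 168*H) = -504*H - 3*A)
(-14840 - 1*5660) - l((-46 - 9) + d(1), 182) = (-14840 - 1*5660) - (-504*((-46 - 9) + (1 + 1)) - 3*182) = (-14840 - 5660) - (-504*(-55 + 2) - 546) = -20500 - (-504*(-53) - 546) = -20500 - (26712 - 546) = -20500 - 1*26166 = -20500 - 26166 = -46666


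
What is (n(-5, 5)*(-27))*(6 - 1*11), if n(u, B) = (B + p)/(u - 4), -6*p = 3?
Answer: -135/2 ≈ -67.500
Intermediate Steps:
p = -½ (p = -⅙*3 = -½ ≈ -0.50000)
n(u, B) = (-½ + B)/(-4 + u) (n(u, B) = (B - ½)/(u - 4) = (-½ + B)/(-4 + u))
(n(-5, 5)*(-27))*(6 - 1*11) = (((-½ + 5)/(-4 - 5))*(-27))*(6 - 1*11) = (((9/2)/(-9))*(-27))*(6 - 11) = (-⅑*9/2*(-27))*(-5) = -½*(-27)*(-5) = (27/2)*(-5) = -135/2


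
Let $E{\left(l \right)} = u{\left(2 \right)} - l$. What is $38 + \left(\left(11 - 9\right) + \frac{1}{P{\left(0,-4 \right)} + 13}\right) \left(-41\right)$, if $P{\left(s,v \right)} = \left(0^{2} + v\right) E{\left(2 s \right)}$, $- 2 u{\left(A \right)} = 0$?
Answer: $- \frac{613}{13} \approx -47.154$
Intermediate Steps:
$u{\left(A \right)} = 0$ ($u{\left(A \right)} = \left(- \frac{1}{2}\right) 0 = 0$)
$E{\left(l \right)} = - l$ ($E{\left(l \right)} = 0 - l = - l$)
$P{\left(s,v \right)} = - 2 s v$ ($P{\left(s,v \right)} = \left(0^{2} + v\right) \left(- 2 s\right) = \left(0 + v\right) \left(- 2 s\right) = v \left(- 2 s\right) = - 2 s v$)
$38 + \left(\left(11 - 9\right) + \frac{1}{P{\left(0,-4 \right)} + 13}\right) \left(-41\right) = 38 + \left(\left(11 - 9\right) + \frac{1}{\left(-2\right) 0 \left(-4\right) + 13}\right) \left(-41\right) = 38 + \left(2 + \frac{1}{0 + 13}\right) \left(-41\right) = 38 + \left(2 + \frac{1}{13}\right) \left(-41\right) = 38 + \frac{27}{13} \left(-41\right) = 38 - \frac{1107}{13} = - \frac{613}{13}$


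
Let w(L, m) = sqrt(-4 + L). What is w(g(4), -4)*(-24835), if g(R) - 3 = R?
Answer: -24835*sqrt(3) ≈ -43016.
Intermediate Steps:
g(R) = 3 + R
w(g(4), -4)*(-24835) = sqrt(-4 + (3 + 4))*(-24835) = sqrt(-4 + 7)*(-24835) = sqrt(3)*(-24835) = -24835*sqrt(3)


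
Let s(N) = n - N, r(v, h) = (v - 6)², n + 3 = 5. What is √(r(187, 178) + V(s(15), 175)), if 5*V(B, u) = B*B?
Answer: √819870/5 ≈ 181.09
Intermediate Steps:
n = 2 (n = -3 + 5 = 2)
r(v, h) = (-6 + v)²
s(N) = 2 - N
V(B, u) = B²/5 (V(B, u) = (B*B)/5 = B²/5)
√(r(187, 178) + V(s(15), 175)) = √((-6 + 187)² + (2 - 1*15)²/5) = √(181² + (2 - 15)²/5) = √(32761 + (⅕)*(-13)²) = √(32761 + (⅕)*169) = √(32761 + 169/5) = √(163974/5) = √819870/5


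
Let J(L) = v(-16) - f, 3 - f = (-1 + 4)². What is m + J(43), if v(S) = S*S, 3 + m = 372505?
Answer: 372764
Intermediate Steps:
f = -6 (f = 3 - (-1 + 4)² = 3 - 1*3² = 3 - 1*9 = 3 - 9 = -6)
m = 372502 (m = -3 + 372505 = 372502)
v(S) = S²
J(L) = 262 (J(L) = (-16)² - 1*(-6) = 256 + 6 = 262)
m + J(43) = 372502 + 262 = 372764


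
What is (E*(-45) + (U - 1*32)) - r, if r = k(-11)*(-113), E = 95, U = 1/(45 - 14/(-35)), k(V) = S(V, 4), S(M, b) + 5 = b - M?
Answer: -721174/227 ≈ -3177.0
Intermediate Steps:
S(M, b) = -5 + b - M (S(M, b) = -5 + (b - M) = -5 + b - M)
k(V) = -1 - V (k(V) = -5 + 4 - V = -1 - V)
U = 5/227 (U = 1/(45 - 14*(-1/35)) = 1/(45 + 2/5) = 1/(227/5) = 5/227 ≈ 0.022026)
r = -1130 (r = (-1 - 1*(-11))*(-113) = (-1 + 11)*(-113) = 10*(-113) = -1130)
(E*(-45) + (U - 1*32)) - r = (95*(-45) + (5/227 - 1*32)) - 1*(-1130) = (-4275 + (5/227 - 32)) + 1130 = (-4275 - 7259/227) + 1130 = -977684/227 + 1130 = -721174/227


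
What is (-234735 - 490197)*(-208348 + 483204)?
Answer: -199251909792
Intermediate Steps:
(-234735 - 490197)*(-208348 + 483204) = -724932*274856 = -199251909792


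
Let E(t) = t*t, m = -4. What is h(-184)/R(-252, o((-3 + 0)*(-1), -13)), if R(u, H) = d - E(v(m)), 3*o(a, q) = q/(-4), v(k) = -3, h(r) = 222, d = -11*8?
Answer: -222/97 ≈ -2.2887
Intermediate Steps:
d = -88
E(t) = t**2
o(a, q) = -q/12 (o(a, q) = (q/(-4))/3 = (q*(-1/4))/3 = (-q/4)/3 = -q/12)
R(u, H) = -97 (R(u, H) = -88 - 1*(-3)**2 = -88 - 1*9 = -88 - 9 = -97)
h(-184)/R(-252, o((-3 + 0)*(-1), -13)) = 222/(-97) = 222*(-1/97) = -222/97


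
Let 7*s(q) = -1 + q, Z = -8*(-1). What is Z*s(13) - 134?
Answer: -842/7 ≈ -120.29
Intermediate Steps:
Z = 8
s(q) = -⅐ + q/7 (s(q) = (-1 + q)/7 = -⅐ + q/7)
Z*s(13) - 134 = 8*(-⅐ + (⅐)*13) - 134 = 8*(-⅐ + 13/7) - 134 = 8*(12/7) - 134 = 96/7 - 134 = -842/7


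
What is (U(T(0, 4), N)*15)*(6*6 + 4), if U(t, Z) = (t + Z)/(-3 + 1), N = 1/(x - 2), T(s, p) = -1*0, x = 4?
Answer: -150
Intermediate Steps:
T(s, p) = 0
N = ½ (N = 1/(4 - 2) = 1/2 = ½ ≈ 0.50000)
U(t, Z) = -Z/2 - t/2 (U(t, Z) = (Z + t)/(-2) = (Z + t)*(-½) = -Z/2 - t/2)
(U(T(0, 4), N)*15)*(6*6 + 4) = ((-½*½ - ½*0)*15)*(6*6 + 4) = ((-¼ + 0)*15)*(36 + 4) = -¼*15*40 = -15/4*40 = -150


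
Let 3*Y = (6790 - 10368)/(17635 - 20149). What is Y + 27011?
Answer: 101860270/3771 ≈ 27011.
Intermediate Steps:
Y = 1789/3771 (Y = ((6790 - 10368)/(17635 - 20149))/3 = (-3578/(-2514))/3 = (-3578*(-1/2514))/3 = (1/3)*(1789/1257) = 1789/3771 ≈ 0.47441)
Y + 27011 = 1789/3771 + 27011 = 101860270/3771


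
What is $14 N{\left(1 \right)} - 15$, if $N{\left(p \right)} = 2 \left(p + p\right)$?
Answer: $41$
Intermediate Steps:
$N{\left(p \right)} = 4 p$ ($N{\left(p \right)} = 2 \cdot 2 p = 4 p$)
$14 N{\left(1 \right)} - 15 = 14 \cdot 4 \cdot 1 - 15 = 14 \cdot 4 - 15 = 56 - 15 = 41$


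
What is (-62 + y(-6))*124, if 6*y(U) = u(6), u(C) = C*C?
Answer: -6944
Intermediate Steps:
u(C) = C²
y(U) = 6 (y(U) = (⅙)*6² = (⅙)*36 = 6)
(-62 + y(-6))*124 = (-62 + 6)*124 = -56*124 = -6944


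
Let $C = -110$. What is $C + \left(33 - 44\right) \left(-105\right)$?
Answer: $1045$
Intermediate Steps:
$C + \left(33 - 44\right) \left(-105\right) = -110 + \left(33 - 44\right) \left(-105\right) = -110 - -1155 = -110 + 1155 = 1045$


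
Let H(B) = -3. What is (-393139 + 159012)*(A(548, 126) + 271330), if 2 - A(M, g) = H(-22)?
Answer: -63526849545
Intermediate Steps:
A(M, g) = 5 (A(M, g) = 2 - 1*(-3) = 2 + 3 = 5)
(-393139 + 159012)*(A(548, 126) + 271330) = (-393139 + 159012)*(5 + 271330) = -234127*271335 = -63526849545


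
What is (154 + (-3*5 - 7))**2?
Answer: 17424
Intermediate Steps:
(154 + (-3*5 - 7))**2 = (154 + (-15 - 7))**2 = (154 - 22)**2 = 132**2 = 17424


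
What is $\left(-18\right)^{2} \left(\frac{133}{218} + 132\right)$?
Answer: $\frac{4683258}{109} \approx 42966.0$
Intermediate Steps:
$\left(-18\right)^{2} \left(\frac{133}{218} + 132\right) = 324 \left(133 \cdot \frac{1}{218} + 132\right) = 324 \left(\frac{133}{218} + 132\right) = 324 \cdot \frac{28909}{218} = \frac{4683258}{109}$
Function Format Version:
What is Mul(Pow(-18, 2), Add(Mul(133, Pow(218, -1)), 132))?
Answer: Rational(4683258, 109) ≈ 42966.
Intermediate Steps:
Mul(Pow(-18, 2), Add(Mul(133, Pow(218, -1)), 132)) = Mul(324, Add(Mul(133, Rational(1, 218)), 132)) = Mul(324, Add(Rational(133, 218), 132)) = Mul(324, Rational(28909, 218)) = Rational(4683258, 109)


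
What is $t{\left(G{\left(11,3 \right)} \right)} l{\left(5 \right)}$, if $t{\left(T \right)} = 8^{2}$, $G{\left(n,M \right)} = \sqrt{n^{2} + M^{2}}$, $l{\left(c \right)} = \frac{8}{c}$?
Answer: $\frac{512}{5} \approx 102.4$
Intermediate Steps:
$G{\left(n,M \right)} = \sqrt{M^{2} + n^{2}}$
$t{\left(T \right)} = 64$
$t{\left(G{\left(11,3 \right)} \right)} l{\left(5 \right)} = 64 \cdot \frac{8}{5} = \frac{512}{5}$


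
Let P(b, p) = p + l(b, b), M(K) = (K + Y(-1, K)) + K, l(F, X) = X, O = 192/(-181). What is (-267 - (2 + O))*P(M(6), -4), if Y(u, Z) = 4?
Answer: -581964/181 ≈ -3215.3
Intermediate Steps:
O = -192/181 (O = 192*(-1/181) = -192/181 ≈ -1.0608)
M(K) = 4 + 2*K (M(K) = (K + 4) + K = (4 + K) + K = 4 + 2*K)
P(b, p) = b + p (P(b, p) = p + b = b + p)
(-267 - (2 + O))*P(M(6), -4) = (-267 - (2 - 192/181))*((4 + 2*6) - 4) = (-267 - 1*170/181)*((4 + 12) - 4) = (-267 - 170/181)*(16 - 4) = -48497/181*12 = -581964/181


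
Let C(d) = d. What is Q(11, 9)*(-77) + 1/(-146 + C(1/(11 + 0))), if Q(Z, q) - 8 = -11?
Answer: 370744/1605 ≈ 230.99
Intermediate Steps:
Q(Z, q) = -3 (Q(Z, q) = 8 - 11 = -3)
Q(11, 9)*(-77) + 1/(-146 + C(1/(11 + 0))) = -3*(-77) + 1/(-146 + 1/(11 + 0)) = 231 + 1/(-146 + 1/11) = 231 + 1/(-1605/11) = 231 - 11/1605 = 370744/1605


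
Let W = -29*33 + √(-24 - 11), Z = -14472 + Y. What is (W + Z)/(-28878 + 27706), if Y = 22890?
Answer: -7461/1172 - I*√35/1172 ≈ -6.366 - 0.0050479*I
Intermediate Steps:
Z = 8418 (Z = -14472 + 22890 = 8418)
W = -957 + I*√35 (W = -957 + √(-35) = -957 + I*√35 ≈ -957.0 + 5.9161*I)
(W + Z)/(-28878 + 27706) = ((-957 + I*√35) + 8418)/(-28878 + 27706) = (7461 + I*√35)/(-1172) = (7461 + I*√35)*(-1/1172) = -7461/1172 - I*√35/1172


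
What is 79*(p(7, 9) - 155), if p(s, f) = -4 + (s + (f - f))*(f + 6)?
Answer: -4266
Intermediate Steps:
p(s, f) = -4 + s*(6 + f) (p(s, f) = -4 + (s + 0)*(6 + f) = -4 + s*(6 + f))
79*(p(7, 9) - 155) = 79*((-4 + 6*7 + 9*7) - 155) = 79*((-4 + 42 + 63) - 155) = 79*(101 - 155) = 79*(-54) = -4266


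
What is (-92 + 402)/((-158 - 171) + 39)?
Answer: -31/29 ≈ -1.0690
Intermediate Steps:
(-92 + 402)/((-158 - 171) + 39) = 310/(-329 + 39) = 310/(-290) = 310*(-1/290) = -31/29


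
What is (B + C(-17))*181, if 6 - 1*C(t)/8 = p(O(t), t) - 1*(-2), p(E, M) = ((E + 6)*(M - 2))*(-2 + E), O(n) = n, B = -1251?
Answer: 5529369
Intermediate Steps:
p(E, M) = (-2 + E)*(-2 + M)*(6 + E) (p(E, M) = ((6 + E)*(-2 + M))*(-2 + E) = ((-2 + M)*(6 + E))*(-2 + E) = (-2 + E)*(-2 + M)*(6 + E))
C(t) = -160 - 16*t² - 8*t³ + 160*t (C(t) = 48 - 8*((24 - 12*t - 8*t - 2*t² + t*t² + 4*t*t) - 1*(-2)) = 48 - 8*((24 - 12*t - 8*t - 2*t² + t³ + 4*t²) + 2) = 48 - 8*((24 + t³ - 20*t + 2*t²) + 2) = 48 - 8*(26 + t³ - 20*t + 2*t²) = 48 + (-208 - 16*t² - 8*t³ + 160*t) = -160 - 16*t² - 8*t³ + 160*t)
(B + C(-17))*181 = (-1251 + (-160 - 16*(-17)² - 8*(-17)³ + 160*(-17)))*181 = (-1251 + (-160 - 16*289 - 8*(-4913) - 2720))*181 = (-1251 + (-160 - 4624 + 39304 - 2720))*181 = (-1251 + 31800)*181 = 30549*181 = 5529369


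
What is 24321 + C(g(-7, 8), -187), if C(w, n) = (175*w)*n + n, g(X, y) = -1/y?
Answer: 225797/8 ≈ 28225.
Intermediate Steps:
C(w, n) = n + 175*n*w (C(w, n) = 175*n*w + n = n + 175*n*w)
24321 + C(g(-7, 8), -187) = 24321 - 187*(1 + 175*(-1/8)) = 24321 - 187*(1 + 175*(-1*⅛)) = 24321 - 187*(1 + 175*(-⅛)) = 24321 - 187*(1 - 175/8) = 24321 - 187*(-167/8) = 24321 + 31229/8 = 225797/8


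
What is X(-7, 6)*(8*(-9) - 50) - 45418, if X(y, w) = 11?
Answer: -46760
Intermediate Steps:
X(-7, 6)*(8*(-9) - 50) - 45418 = 11*(8*(-9) - 50) - 45418 = 11*(-72 - 50) - 45418 = 11*(-122) - 45418 = -1342 - 45418 = -46760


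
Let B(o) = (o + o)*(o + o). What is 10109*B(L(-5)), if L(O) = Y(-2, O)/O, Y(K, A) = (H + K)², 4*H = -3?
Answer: 148005869/1600 ≈ 92504.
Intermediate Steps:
H = -¾ (H = (¼)*(-3) = -¾ ≈ -0.75000)
Y(K, A) = (-¾ + K)²
L(O) = 121/(16*O) (L(O) = ((-3 + 4*(-2))²/16)/O = ((-3 - 8)²/16)/O = ((1/16)*(-11)²)/O = ((1/16)*121)/O = 121/(16*O))
B(o) = 4*o² (B(o) = (2*o)*(2*o) = 4*o²)
10109*B(L(-5)) = 10109*(4*((121/16)/(-5))²) = 10109*(4*((121/16)*(-⅕))²) = 10109*(4*(-121/80)²) = 10109*(4*(14641/6400)) = 10109*(14641/1600) = 148005869/1600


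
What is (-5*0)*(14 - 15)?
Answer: 0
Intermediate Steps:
(-5*0)*(14 - 15) = 0*(-1) = 0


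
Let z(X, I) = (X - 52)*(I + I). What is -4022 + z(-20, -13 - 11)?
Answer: -566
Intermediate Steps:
z(X, I) = 2*I*(-52 + X) (z(X, I) = (-52 + X)*(2*I) = 2*I*(-52 + X))
-4022 + z(-20, -13 - 11) = -4022 + 2*(-13 - 11)*(-52 - 20) = -4022 + 2*(-24)*(-72) = -4022 + 3456 = -566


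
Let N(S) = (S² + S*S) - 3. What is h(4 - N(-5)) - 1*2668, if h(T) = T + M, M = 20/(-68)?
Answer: -46092/17 ≈ -2711.3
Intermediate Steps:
M = -5/17 (M = 20*(-1/68) = -5/17 ≈ -0.29412)
N(S) = -3 + 2*S² (N(S) = (S² + S²) - 3 = 2*S² - 3 = -3 + 2*S²)
h(T) = -5/17 + T (h(T) = T - 5/17 = -5/17 + T)
h(4 - N(-5)) - 1*2668 = (-5/17 + (4 - (-3 + 2*(-5)²))) - 1*2668 = (-5/17 + (4 - (-3 + 2*25))) - 2668 = (-5/17 + (4 - (-3 + 50))) - 2668 = (-5/17 + (4 - 1*47)) - 2668 = (-5/17 + (4 - 47)) - 2668 = (-5/17 - 43) - 2668 = -736/17 - 2668 = -46092/17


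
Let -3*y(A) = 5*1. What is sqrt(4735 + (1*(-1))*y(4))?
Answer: 7*sqrt(870)/3 ≈ 68.823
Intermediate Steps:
y(A) = -5/3
sqrt(4735 + (1*(-1))*y(4)) = sqrt(4735 + (1*(-1))*(-5/3)) = sqrt(4735 - 1*(-5/3)) = sqrt(4735 + 5/3) = sqrt(14210/3) = 7*sqrt(870)/3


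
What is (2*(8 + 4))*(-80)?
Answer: -1920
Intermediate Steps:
(2*(8 + 4))*(-80) = (2*12)*(-80) = 24*(-80) = -1920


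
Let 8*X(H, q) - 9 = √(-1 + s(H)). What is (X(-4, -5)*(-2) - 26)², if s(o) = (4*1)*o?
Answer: (113 + I*√17)²/16 ≈ 797.0 + 58.239*I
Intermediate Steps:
s(o) = 4*o
X(H, q) = 9/8 + √(-1 + 4*H)/8
(X(-4, -5)*(-2) - 26)² = ((9/8 + √(-1 + 4*(-4))/8)*(-2) - 26)² = ((9/8 + √(-1 - 16)/8)*(-2) - 26)² = ((9/8 + √(-17)/8)*(-2) - 26)² = ((9/8 + (I*√17)/8)*(-2) - 26)² = ((9/8 + I*√17/8)*(-2) - 26)² = ((-9/4 - I*√17/4) - 26)² = (-113/4 - I*√17/4)²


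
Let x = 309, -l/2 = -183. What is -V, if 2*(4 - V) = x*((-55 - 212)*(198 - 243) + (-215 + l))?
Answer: 1879643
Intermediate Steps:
l = 366 (l = -2*(-183) = 366)
V = -1879643 (V = 4 - 309*((-55 - 212)*(198 - 243) + (-215 + 366))/2 = 4 - 309*(-267*(-45) + 151)/2 = 4 - 309*(12015 + 151)/2 = 4 - 309*12166/2 = 4 - ½*3759294 = 4 - 1879647 = -1879643)
-V = -1*(-1879643) = 1879643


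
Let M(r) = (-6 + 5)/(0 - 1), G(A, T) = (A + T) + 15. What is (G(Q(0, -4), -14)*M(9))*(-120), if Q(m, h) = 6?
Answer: -840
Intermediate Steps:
G(A, T) = 15 + A + T
M(r) = 1 (M(r) = -1/(-1) = -1*(-1) = 1)
(G(Q(0, -4), -14)*M(9))*(-120) = ((15 + 6 - 14)*1)*(-120) = (7*1)*(-120) = 7*(-120) = -840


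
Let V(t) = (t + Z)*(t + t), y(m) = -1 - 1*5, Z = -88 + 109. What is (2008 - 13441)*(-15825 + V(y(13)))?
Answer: 182985165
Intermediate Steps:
Z = 21
y(m) = -6 (y(m) = -1 - 5 = -6)
V(t) = 2*t*(21 + t) (V(t) = (t + 21)*(t + t) = (21 + t)*(2*t) = 2*t*(21 + t))
(2008 - 13441)*(-15825 + V(y(13))) = (2008 - 13441)*(-15825 + 2*(-6)*(21 - 6)) = -11433*(-15825 + 2*(-6)*15) = -11433*(-15825 - 180) = -11433*(-16005) = 182985165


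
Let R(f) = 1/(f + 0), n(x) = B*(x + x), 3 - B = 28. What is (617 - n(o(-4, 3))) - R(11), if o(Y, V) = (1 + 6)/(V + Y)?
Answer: 2936/11 ≈ 266.91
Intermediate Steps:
B = -25 (B = 3 - 1*28 = 3 - 28 = -25)
o(Y, V) = 7/(V + Y)
n(x) = -50*x (n(x) = -25*(x + x) = -50*x)
R(f) = 1/f
(617 - n(o(-4, 3))) - R(11) = (617 - (-50)*7/(3 - 4)) - 1/11 = (617 - (-50)*7/(-1)) - 1*1/11 = (617 - (-50)*7*(-1)) - 1/11 = (617 - (-50)*(-7)) - 1/11 = (617 - 1*350) - 1/11 = (617 - 350) - 1/11 = 267 - 1/11 = 2936/11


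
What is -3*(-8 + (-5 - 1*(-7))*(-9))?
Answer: 78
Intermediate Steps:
-3*(-8 + (-5 - 1*(-7))*(-9)) = -3*(-8 + (-5 + 7)*(-9)) = -3*(-8 + 2*(-9)) = -3*(-8 - 18) = -3*(-26) = 78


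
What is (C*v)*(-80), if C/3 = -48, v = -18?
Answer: -207360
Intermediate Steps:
C = -144 (C = 3*(-48) = -144)
(C*v)*(-80) = -144*(-18)*(-80) = 2592*(-80) = -207360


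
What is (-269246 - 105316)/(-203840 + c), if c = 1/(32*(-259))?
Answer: 3104369856/1689425921 ≈ 1.8375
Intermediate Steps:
c = -1/8288 (c = 1/(-8288) = -1/8288 ≈ -0.00012066)
(-269246 - 105316)/(-203840 + c) = (-269246 - 105316)/(-203840 - 1/8288) = -374562/(-1689425921/8288) = -374562*(-8288/1689425921) = 3104369856/1689425921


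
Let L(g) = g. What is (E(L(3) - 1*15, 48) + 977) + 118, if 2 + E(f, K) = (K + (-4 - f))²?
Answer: 4229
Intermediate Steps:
E(f, K) = -2 + (-4 + K - f)² (E(f, K) = -2 + (K + (-4 - f))² = -2 + (-4 + K - f)²)
(E(L(3) - 1*15, 48) + 977) + 118 = ((-2 + (4 + (3 - 1*15) - 1*48)²) + 977) + 118 = ((-2 + (4 + (3 - 15) - 48)²) + 977) + 118 = ((-2 + (4 - 12 - 48)²) + 977) + 118 = ((-2 + (-56)²) + 977) + 118 = ((-2 + 3136) + 977) + 118 = (3134 + 977) + 118 = 4111 + 118 = 4229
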